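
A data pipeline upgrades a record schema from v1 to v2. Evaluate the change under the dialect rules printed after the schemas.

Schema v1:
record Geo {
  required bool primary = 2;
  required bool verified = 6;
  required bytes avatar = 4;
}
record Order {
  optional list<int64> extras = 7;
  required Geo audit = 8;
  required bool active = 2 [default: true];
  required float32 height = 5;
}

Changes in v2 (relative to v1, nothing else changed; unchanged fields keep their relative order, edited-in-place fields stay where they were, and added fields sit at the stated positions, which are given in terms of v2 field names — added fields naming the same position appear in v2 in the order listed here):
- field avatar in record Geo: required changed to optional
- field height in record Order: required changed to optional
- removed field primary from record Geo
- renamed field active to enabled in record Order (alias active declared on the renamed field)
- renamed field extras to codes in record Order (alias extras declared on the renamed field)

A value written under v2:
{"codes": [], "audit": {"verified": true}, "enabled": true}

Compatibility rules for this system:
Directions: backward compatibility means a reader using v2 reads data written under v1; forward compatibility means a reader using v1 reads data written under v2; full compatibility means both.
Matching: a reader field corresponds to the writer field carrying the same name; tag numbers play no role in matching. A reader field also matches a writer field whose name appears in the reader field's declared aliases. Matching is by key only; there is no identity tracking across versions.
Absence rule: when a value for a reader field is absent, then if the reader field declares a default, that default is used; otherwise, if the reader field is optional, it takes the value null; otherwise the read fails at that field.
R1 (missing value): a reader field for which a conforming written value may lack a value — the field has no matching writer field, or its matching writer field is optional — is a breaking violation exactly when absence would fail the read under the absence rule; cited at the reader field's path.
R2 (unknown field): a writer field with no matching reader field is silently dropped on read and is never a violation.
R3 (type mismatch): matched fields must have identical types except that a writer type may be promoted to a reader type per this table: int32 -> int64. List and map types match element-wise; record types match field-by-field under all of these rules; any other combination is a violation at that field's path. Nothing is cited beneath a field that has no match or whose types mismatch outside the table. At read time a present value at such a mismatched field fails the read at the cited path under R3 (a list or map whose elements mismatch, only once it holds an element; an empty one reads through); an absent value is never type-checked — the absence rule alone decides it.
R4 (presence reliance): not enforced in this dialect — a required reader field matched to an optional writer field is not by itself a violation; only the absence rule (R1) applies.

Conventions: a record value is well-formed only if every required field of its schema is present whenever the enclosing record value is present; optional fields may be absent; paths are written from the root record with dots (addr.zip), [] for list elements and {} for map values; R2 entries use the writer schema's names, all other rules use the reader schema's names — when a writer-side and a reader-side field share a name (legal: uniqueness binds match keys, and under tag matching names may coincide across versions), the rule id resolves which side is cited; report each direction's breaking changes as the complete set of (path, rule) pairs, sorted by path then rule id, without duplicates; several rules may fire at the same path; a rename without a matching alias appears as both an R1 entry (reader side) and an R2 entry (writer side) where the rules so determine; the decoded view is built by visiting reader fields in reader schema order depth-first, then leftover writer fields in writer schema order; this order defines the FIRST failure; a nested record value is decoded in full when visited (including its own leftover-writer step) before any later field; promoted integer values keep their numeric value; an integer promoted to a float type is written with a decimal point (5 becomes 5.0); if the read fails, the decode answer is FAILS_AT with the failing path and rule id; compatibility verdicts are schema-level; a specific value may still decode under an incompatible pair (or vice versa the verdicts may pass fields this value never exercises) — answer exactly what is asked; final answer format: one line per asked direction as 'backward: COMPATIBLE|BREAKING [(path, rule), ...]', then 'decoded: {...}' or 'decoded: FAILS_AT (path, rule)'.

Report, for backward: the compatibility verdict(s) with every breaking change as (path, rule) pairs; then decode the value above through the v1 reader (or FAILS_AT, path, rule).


each type pair in Order: writer, then reader
backward for Order (reader v2, writer v1):
  list<int64> -> list<int64>, writer optional: codes aligns to extras
  Geo -> Geo, writer required: audit aligns to audit
  bool -> bool, writer required: enabled aligns to active
  float32 -> float32, writer required: height aligns to height
  bool -> bool, writer required: audit.verified aligns to audit.verified
  bytes -> bytes, writer required: audit.avatar aligns to audit.avatar
  writer audit.primary: unknown to reader
  nothing fires on Order: backward is COMPATIBLE
decoding the Order value with the v1 reader:
  extras := null (not supplied -> null)
  read fails at audit.primary under R1 (no fill)
  => FAILS_AT (audit.primary, R1)
checking off the Order differences that do not matter here:
  field avatar in record Geo: required changed to optional -> affects forward compatibility only, which is not asked
  field height in record Order: required changed to optional -> affects forward compatibility only, which is not asked
  renamed field active to enabled in record Order (alias active declared on the renamed field) -> no rule fires on it in Order's dialect; the asked verdict holds
  renamed field extras to codes in record Order (alias extras declared on the renamed field) -> no rule fires on it in Order's dialect; the asked verdict holds

backward: COMPATIBLE []; decoded: FAILS_AT (audit.primary, R1)


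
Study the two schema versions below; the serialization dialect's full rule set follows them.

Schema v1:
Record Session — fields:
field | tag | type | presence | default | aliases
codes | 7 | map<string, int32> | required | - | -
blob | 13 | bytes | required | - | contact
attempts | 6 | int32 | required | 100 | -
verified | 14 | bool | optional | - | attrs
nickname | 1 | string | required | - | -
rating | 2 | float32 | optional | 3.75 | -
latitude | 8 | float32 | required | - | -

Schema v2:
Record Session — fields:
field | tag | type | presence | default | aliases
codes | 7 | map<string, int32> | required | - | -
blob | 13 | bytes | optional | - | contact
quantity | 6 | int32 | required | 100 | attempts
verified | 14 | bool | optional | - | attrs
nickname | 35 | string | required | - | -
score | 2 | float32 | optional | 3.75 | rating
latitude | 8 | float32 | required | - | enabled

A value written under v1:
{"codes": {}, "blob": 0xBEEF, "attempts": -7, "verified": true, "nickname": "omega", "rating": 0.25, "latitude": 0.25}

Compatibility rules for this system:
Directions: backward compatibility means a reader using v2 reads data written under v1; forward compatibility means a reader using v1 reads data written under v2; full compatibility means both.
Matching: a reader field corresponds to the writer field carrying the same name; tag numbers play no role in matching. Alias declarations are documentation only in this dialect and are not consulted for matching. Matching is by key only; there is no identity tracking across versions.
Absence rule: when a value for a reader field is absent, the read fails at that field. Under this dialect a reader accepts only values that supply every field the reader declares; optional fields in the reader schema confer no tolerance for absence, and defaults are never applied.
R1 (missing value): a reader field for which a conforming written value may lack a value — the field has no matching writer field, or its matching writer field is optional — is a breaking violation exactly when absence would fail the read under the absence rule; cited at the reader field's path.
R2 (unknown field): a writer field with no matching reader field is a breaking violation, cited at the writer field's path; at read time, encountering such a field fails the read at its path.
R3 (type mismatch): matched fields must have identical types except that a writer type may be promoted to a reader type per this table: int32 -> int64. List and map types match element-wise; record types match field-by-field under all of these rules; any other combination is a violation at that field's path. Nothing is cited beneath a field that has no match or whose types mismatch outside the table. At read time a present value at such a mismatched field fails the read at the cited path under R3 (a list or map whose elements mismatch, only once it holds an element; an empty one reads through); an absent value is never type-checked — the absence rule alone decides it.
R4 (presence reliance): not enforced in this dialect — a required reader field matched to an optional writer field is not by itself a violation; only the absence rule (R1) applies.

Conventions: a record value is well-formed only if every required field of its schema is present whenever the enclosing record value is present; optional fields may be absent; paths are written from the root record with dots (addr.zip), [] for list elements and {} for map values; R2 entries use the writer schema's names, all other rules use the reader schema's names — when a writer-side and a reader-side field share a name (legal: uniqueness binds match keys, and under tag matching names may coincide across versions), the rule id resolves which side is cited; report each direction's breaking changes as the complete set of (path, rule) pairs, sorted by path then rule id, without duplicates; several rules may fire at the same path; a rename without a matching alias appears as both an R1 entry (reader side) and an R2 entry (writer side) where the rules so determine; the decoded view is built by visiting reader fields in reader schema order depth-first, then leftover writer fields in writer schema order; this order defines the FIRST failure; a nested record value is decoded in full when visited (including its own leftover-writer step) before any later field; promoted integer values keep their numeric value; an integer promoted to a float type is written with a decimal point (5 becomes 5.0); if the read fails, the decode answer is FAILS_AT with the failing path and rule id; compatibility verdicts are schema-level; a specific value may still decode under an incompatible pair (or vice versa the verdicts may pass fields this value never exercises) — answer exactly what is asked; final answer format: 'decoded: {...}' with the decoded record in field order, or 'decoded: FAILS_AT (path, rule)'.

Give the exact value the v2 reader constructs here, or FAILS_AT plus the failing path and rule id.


decoded: FAILS_AT (quantity, R1)

arrows below run writer -> reader for Session
migrating the Session value to v2:
  codes := {}
  blob := 0xBEEF
  read fails at quantity under R1 (no fill)
  => FAILS_AT (quantity, R1)
checking off the Session differences that do not matter here:
  field nickname in record Session: tag 1 changed to 35 -> triggers nothing under the printed rules; the Session answer is the same either way
  renamed field rating to score in record Session (alias rating declared on the renamed field) -> a verdict-level change on Session — the shown value reads the same
  field blob in record Session: required changed to optional -> a verdict-level change on Session — the shown value reads the same


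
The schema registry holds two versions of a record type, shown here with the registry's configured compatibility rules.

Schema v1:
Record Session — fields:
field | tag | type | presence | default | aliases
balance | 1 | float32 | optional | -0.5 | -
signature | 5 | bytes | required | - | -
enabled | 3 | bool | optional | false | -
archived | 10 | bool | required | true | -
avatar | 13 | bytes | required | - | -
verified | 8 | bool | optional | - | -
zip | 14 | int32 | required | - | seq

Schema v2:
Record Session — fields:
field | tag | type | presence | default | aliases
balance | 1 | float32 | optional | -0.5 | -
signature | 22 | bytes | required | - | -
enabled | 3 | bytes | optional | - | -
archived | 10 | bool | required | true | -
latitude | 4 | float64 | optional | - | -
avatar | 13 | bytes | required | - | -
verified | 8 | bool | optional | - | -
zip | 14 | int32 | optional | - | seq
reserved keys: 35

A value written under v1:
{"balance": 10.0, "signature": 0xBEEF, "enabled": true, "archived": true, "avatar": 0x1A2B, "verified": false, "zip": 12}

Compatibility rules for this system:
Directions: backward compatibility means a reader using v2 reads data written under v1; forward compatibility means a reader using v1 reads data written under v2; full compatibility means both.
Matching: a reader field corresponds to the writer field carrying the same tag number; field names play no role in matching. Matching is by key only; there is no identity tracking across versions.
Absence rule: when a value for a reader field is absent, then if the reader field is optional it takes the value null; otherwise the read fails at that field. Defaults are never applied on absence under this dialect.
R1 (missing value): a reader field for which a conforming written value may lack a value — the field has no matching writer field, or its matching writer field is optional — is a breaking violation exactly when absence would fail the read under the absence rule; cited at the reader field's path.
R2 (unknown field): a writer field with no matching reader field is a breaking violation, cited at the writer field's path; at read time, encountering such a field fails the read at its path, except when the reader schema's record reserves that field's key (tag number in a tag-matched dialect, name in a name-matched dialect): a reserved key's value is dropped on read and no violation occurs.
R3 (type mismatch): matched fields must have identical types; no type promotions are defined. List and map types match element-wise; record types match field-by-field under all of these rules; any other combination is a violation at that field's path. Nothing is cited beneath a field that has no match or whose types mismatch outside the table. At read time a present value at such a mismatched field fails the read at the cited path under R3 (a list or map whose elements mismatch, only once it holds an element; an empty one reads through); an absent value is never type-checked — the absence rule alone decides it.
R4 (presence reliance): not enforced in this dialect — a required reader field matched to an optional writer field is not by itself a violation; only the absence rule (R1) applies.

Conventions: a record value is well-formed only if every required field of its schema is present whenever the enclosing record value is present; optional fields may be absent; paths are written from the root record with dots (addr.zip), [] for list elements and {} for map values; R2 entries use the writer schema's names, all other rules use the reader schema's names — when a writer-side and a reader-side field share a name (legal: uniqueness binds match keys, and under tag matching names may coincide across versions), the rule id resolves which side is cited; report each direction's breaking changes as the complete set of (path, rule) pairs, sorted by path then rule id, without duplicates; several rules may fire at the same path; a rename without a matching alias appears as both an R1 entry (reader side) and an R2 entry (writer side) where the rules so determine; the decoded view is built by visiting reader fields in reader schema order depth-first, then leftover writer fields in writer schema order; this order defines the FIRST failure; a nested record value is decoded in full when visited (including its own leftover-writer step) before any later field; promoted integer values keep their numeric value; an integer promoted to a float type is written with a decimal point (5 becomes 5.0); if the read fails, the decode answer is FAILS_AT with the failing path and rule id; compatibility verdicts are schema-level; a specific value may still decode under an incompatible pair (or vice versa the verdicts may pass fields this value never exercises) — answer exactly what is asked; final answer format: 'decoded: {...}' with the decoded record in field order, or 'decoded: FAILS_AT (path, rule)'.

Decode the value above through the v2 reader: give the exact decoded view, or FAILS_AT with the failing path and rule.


decoded: FAILS_AT (signature, R1)

in Session below, arrows point writer -> reader
decode walk for Session under reader schema v2:
  balance := 10.0
  read fails at signature under R1 (no fill)
  => FAILS_AT (signature, R1)
the other Session changes do not affect what is asked:
  field enabled in record Session: type bool changed to bytes (its default is dropped) -> shifts the Session verdicts, not this decode
  field zip in record Session: required changed to optional -> shifts the Session verdicts, not this decode
  added field latitude to record Session: optional float64, tag 4 (in v2 it sits immediately before avatar) -> shifts the Session verdicts, not this decode


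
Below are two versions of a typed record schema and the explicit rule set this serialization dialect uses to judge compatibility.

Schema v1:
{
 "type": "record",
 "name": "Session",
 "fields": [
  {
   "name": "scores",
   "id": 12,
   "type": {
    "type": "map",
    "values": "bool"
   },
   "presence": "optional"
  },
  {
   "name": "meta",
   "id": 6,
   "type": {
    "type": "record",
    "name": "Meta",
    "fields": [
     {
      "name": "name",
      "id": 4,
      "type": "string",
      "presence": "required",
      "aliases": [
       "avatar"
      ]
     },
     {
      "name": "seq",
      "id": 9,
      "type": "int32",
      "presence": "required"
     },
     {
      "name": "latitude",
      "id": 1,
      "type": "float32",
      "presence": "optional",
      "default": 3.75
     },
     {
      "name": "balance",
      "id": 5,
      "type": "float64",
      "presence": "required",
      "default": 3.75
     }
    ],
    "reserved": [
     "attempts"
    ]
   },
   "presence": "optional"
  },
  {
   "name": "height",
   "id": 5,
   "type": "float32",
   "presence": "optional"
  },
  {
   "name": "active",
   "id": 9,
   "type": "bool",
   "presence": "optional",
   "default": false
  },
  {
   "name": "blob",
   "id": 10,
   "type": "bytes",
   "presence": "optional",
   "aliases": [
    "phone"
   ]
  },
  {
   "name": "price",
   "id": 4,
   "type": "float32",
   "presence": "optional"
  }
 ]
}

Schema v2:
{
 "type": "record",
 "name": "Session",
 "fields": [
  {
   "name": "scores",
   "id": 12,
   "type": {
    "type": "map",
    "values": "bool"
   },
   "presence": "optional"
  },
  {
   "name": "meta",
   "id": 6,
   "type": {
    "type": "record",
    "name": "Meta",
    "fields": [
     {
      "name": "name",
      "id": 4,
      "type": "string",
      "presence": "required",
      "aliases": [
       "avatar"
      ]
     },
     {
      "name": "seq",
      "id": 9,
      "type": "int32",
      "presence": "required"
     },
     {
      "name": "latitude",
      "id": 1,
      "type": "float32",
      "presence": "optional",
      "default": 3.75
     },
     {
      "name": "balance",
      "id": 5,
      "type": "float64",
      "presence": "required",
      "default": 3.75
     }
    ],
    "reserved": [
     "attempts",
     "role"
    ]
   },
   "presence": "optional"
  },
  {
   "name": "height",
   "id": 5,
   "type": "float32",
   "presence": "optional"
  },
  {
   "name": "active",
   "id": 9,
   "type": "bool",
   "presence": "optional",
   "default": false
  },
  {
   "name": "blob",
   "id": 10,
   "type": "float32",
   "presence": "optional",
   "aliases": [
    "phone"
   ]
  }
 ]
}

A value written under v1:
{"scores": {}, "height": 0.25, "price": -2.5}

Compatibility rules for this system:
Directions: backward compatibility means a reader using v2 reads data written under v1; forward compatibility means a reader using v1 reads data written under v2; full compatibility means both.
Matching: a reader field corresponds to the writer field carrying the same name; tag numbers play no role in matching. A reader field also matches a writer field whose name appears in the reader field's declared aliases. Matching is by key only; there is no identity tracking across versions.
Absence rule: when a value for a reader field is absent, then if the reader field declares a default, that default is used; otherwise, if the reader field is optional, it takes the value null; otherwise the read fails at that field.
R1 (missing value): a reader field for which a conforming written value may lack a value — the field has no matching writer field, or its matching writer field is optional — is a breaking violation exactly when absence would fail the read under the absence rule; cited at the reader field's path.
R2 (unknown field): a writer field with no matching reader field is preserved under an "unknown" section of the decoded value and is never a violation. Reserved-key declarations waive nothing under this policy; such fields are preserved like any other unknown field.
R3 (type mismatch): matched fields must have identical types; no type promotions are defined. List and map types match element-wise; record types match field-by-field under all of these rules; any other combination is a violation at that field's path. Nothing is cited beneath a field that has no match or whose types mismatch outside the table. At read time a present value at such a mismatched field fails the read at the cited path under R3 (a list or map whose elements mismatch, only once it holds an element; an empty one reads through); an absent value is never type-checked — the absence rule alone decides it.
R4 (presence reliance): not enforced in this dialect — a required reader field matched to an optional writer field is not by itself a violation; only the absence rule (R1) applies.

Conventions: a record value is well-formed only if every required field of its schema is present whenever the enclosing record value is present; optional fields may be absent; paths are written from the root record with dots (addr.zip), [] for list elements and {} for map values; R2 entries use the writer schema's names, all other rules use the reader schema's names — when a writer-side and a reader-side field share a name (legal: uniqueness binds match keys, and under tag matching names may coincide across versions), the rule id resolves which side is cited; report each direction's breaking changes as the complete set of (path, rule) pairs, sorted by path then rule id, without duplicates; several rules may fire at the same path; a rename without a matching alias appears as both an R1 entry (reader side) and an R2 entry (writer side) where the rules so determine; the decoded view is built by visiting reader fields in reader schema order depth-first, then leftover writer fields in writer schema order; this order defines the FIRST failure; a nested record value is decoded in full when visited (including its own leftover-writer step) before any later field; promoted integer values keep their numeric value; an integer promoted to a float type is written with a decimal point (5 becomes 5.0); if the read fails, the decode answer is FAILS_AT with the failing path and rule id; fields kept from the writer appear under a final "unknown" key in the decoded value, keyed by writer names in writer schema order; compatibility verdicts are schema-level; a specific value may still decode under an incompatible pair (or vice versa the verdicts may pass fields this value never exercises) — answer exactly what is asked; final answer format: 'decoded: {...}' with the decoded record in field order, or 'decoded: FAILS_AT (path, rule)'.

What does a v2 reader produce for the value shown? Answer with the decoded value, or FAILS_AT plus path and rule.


decoded: {"scores": {}, "meta": null, "height": 0.25, "active": false, "blob": null, "unknown": {"price": -2.5}}

each type pair in Session: writer, then reader
decoding the Session value with the v2 reader:
  scores := {}
  meta := null (missing; optional => null)
  height := 0.25
  active := false (missing; default applied)
  blob := null (missing; optional => null)
  writer price: kept under "unknown"
  => decoded: {"scores": {}, "meta": null, "height": 0.25, "active": false, "blob": null, "unknown": {"price": -2.5}}
remaining Session differences; none change what is asked:
  field blob in record Session: type bytes changed to float32 -> matters for Session compatibility verdicts, not for this value's decode


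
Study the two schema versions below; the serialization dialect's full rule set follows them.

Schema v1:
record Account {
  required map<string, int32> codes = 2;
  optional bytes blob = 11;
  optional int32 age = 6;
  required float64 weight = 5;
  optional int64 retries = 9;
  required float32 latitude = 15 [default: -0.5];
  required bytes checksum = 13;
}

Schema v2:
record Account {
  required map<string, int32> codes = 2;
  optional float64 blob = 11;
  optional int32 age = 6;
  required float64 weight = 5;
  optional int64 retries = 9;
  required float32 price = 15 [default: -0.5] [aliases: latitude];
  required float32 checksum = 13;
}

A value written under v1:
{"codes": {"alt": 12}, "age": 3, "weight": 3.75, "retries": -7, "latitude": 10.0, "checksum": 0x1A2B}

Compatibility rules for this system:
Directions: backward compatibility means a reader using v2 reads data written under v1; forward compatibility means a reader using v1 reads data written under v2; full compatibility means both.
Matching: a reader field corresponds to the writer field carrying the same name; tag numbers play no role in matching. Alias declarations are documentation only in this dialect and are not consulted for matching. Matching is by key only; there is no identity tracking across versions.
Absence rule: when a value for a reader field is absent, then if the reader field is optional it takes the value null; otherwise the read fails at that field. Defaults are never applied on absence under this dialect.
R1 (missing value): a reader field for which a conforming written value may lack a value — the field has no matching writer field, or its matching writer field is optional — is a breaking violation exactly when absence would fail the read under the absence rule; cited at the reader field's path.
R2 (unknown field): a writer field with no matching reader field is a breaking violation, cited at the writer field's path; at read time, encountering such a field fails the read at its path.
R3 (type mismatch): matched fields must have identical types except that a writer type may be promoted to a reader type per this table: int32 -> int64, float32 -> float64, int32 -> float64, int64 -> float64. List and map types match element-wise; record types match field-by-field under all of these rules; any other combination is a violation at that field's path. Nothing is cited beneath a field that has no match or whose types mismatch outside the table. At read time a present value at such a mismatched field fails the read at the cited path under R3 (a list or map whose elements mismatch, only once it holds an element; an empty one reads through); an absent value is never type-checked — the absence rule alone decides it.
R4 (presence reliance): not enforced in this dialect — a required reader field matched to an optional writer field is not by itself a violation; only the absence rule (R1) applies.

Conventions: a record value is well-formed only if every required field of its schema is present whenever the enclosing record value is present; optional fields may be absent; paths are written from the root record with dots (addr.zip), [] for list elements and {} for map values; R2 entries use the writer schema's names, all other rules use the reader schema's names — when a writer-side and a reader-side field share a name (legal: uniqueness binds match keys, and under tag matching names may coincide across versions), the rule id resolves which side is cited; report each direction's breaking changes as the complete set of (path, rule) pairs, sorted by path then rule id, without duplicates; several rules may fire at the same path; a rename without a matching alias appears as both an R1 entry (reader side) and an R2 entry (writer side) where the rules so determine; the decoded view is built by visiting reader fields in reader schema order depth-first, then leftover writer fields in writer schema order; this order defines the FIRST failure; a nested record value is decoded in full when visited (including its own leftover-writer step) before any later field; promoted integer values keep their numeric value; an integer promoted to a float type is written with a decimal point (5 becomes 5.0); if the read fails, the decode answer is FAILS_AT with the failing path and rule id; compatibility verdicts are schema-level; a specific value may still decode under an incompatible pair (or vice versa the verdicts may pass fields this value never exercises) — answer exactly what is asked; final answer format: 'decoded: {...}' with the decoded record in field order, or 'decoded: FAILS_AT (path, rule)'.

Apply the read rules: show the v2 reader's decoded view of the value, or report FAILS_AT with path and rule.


decoded: FAILS_AT (price, R1)

the writer's type comes first in each Account pair
decoding the Account value with the v2 reader:
  codes := {"alt": 12}
  blob := null (absent, optional -> null)
  age := 3
  weight := 3.75
  retries := -7
  read fails at price under R1 (no fill)
  => FAILS_AT (price, R1)
diffs on Account not affecting the asked answer:
  field checksum in record Account: type bytes changed to float32 -> schema-level compatibility only; this Account value's decode is unchanged
  field blob in record Account: type bytes changed to float64 -> schema-level compatibility only; this Account value's decode is unchanged


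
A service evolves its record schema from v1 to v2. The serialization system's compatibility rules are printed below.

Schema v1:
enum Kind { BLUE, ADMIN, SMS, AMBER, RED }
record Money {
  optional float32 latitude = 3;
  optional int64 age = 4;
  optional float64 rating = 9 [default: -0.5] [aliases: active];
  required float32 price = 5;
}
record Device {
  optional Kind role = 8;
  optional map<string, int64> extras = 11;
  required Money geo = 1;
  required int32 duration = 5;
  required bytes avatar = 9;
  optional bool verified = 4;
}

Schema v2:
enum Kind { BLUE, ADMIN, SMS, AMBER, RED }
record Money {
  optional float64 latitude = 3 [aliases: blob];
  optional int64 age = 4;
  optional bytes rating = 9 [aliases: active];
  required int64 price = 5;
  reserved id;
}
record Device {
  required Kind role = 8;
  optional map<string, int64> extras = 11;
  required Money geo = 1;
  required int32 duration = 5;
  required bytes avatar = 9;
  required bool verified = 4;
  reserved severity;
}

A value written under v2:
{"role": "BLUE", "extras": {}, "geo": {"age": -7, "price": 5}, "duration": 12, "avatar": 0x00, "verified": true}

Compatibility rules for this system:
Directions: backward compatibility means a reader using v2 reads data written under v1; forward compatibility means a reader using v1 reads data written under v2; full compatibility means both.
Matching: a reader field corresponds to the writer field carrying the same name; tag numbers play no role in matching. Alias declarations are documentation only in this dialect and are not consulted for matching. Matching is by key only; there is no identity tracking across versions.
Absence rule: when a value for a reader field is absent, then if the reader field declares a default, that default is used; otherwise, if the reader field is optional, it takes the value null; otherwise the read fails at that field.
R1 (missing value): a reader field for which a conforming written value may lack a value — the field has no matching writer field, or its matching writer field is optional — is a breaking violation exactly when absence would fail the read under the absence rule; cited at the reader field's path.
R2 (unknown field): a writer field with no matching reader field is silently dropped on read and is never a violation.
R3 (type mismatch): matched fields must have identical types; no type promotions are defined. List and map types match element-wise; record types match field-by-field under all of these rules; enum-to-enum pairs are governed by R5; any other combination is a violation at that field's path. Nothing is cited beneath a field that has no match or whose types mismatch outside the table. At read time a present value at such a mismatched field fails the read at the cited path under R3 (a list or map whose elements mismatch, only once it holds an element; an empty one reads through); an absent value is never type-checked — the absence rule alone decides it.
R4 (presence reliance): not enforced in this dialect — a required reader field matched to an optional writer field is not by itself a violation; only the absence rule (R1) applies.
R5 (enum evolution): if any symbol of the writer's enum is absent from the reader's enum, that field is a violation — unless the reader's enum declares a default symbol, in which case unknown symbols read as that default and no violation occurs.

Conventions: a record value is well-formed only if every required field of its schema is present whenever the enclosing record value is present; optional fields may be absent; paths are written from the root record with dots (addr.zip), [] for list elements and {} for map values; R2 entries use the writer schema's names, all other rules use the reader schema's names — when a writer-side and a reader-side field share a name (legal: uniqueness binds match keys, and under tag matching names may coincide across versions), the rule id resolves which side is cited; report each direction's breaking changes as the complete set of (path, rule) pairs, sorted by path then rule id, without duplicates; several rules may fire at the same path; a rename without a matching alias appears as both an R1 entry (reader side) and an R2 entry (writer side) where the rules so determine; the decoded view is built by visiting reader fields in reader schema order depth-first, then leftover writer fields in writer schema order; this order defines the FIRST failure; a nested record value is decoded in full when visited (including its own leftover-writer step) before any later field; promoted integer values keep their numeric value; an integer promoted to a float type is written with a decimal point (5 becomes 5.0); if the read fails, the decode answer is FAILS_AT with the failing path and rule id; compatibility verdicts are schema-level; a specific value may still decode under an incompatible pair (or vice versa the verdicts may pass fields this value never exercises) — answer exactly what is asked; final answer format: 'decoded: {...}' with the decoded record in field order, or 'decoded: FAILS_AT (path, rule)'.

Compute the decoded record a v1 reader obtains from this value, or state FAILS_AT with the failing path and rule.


decoded: FAILS_AT (geo.price, R3)

the writer's type comes first in each Device pair
decoding the Device value with the v1 reader:
  role := "BLUE"
  extras := {}
  geo.latitude := null (not supplied -> null)
  geo.age := -7
  geo.rating := -0.5 (no value, default fills)
  read fails at geo.price under R3
  => FAILS_AT (geo.price, R3)
ruling out the remaining Device differences:
  field verified in record Device: optional changed to required -> a verdict-level change on Device — the shown value reads the same
  field latitude in record Money: type float32 changed to float64 -> a verdict-level change on Device — the shown value reads the same
  field rating in record Money: type float64 changed to bytes (its default is dropped) -> a verdict-level change on Device — the shown value reads the same
  field role in record Device: optional changed to required -> a verdict-level change on Device — the shown value reads the same


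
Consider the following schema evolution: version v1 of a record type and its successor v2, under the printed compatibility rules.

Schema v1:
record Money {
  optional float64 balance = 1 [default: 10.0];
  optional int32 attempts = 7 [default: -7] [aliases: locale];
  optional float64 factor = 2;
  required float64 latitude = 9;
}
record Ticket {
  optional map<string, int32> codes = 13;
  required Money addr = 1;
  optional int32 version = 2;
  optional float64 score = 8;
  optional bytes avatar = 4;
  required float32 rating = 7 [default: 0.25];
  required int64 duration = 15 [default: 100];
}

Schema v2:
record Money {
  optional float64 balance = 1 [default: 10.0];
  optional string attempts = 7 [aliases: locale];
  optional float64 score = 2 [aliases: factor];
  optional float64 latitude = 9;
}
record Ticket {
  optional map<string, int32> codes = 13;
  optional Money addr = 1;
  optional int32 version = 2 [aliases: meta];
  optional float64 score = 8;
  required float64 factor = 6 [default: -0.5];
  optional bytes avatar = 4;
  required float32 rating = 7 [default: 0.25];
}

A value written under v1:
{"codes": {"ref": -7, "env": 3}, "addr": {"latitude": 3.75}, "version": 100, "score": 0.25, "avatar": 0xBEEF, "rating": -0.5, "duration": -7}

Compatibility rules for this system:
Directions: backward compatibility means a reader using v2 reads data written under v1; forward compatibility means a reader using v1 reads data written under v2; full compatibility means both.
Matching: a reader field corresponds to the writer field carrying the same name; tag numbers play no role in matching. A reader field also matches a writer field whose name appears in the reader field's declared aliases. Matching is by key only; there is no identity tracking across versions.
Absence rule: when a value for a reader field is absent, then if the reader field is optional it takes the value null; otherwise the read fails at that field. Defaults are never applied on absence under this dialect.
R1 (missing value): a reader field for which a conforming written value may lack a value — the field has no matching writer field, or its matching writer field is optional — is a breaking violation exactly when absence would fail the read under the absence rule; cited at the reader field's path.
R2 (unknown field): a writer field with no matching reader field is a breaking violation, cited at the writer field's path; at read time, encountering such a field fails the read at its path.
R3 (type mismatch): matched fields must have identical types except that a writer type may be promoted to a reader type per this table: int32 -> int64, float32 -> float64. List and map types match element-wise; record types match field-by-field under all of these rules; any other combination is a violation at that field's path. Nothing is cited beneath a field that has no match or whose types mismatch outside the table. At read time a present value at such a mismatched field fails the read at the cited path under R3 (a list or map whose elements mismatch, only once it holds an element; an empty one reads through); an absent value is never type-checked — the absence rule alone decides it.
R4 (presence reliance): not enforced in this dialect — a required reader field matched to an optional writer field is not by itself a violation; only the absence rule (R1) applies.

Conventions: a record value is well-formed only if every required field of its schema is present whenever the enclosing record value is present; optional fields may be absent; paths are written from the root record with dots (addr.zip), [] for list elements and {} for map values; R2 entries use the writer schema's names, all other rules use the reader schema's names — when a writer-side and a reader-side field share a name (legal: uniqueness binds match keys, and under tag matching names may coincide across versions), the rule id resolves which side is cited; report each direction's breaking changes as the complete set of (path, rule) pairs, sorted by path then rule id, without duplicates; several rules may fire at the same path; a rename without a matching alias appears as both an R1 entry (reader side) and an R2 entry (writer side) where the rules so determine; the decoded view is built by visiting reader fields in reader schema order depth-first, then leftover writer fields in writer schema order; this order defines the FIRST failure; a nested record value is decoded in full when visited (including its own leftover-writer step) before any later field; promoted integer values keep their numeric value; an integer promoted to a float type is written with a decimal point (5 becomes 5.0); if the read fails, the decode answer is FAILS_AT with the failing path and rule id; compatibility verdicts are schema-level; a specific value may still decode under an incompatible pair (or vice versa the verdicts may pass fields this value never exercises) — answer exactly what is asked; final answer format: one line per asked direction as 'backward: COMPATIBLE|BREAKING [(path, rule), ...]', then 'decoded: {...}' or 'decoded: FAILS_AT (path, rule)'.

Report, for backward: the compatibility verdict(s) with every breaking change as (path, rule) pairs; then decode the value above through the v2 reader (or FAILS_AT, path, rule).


backward: BREAKING [(addr.attempts, R3), (duration, R2), (factor, R1)]; decoded: FAILS_AT (factor, R1)

arrows below run writer -> reader for Ticket
backward analysis of Ticket with v2 as reader and v1 as writer:
  codes <- codes (map<string, int32> -> map<string, int32>, writer optional)
  addr <- addr (Money -> Money, writer required)
  version <- version (int32 -> int32, writer optional)
  score <- score (float64 -> float64, writer optional)
  factor: no writer match
  avatar <- avatar (bytes -> bytes, writer optional)
  rating <- rating (float32 -> float32, writer required)
  leftover writer field: duration
  addr.balance <- addr.balance (float64 -> float64, writer optional)
  addr.attempts <- addr.attempts (int32 -> string, writer optional)
  addr.score <- addr.factor (float64 -> float64, writer optional)
  addr.latitude <- addr.latitude (float64 -> float64, writer required)
  rule R3 violated at addr.attempts
  rule R2 violated at duration
  rule R1 violated at factor
  => 3 violation(s): backward is BREAKING for Ticket
decode walk for Ticket under reader schema v2:
  codes := {"ref": -7, "env": 3}
  addr.balance := null (not supplied -> null)
  addr.attempts := null (not supplied -> null)
  addr.score := null (not supplied -> null)
  addr.latitude := 3.75
  version := 100
  score := 0.25
  read fails at factor under R1 (no fill)
  => FAILS_AT (factor, R1)
the rest of the Ticket diff is inert for this question:
  field addr in record Ticket: required changed to optional -> its effect on Ticket is confined to the forward direction, not asked
  field latitude in record Money: required changed to optional -> its effect on Ticket is confined to the forward direction, not asked
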